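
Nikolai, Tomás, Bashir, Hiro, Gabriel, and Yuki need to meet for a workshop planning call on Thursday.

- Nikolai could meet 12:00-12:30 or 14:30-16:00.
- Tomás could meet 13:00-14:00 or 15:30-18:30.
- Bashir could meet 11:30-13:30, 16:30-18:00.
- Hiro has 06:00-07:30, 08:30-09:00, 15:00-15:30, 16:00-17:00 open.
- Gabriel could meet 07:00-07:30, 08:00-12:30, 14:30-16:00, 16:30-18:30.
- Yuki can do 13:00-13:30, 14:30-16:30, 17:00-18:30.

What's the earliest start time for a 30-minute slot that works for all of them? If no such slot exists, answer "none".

Nikolai ∩ Tomás: 15:30-16:00.
Nikolai ∩ Tomás ∩ Bashir: ∅.
Nikolai ∩ Tomás ∩ Bashir ∩ Hiro: ∅.
Nikolai ∩ Tomás ∩ Bashir ∩ Hiro ∩ Gabriel: ∅.
Nikolai ∩ Tomás ∩ Bashir ∩ Hiro ∩ Gabriel ∩ Yuki: ∅.
There is no time when everyone is free.
No common window is at least 30 minutes long.

none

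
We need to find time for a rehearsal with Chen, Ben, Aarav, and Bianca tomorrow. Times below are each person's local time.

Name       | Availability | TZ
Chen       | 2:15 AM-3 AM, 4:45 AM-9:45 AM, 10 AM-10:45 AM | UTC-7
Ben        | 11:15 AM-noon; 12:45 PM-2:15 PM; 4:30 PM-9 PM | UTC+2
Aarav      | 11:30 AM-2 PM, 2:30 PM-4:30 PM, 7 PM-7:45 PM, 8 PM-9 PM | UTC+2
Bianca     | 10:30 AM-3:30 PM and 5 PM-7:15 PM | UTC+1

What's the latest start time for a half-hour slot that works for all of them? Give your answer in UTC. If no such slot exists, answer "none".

Chen in UTC: 09:15-10:00, 11:45-16:45, 17:00-17:45 (add 7h to convert from UTC-7).
Ben in UTC: 09:15-10:00, 10:45-12:15, 14:30-19:00 (subtract 2h to convert from UTC+2).
Aarav in UTC: 09:30-12:00, 12:30-14:30, 17:00-17:45, 18:00-19:00 (subtract 2h to convert from UTC+2).
Bianca in UTC: 09:30-14:30, 16:00-18:15 (subtract 1h to convert from UTC+1).
Chen ∩ Ben: 09:15-10:00, 11:45-12:15, 14:30-16:45, 17:00-17:45.
Chen ∩ Ben ∩ Aarav: 09:30-10:00, 11:45-12:00, 17:00-17:45.
Chen ∩ Ben ∩ Aarav ∩ Bianca: 09:30-10:00, 11:45-12:00, 17:00-17:45.
The last common window of at least 30 minutes is 17:00-17:45; a 30-minute meeting can start as late as 17:15 and still end by 17:45.

17:15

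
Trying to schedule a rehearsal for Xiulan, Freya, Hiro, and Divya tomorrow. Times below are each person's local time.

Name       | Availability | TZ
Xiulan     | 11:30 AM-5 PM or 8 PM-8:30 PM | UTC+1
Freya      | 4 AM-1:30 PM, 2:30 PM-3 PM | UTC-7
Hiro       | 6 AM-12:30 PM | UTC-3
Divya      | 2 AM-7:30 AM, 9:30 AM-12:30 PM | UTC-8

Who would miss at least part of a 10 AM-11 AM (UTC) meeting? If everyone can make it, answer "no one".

Xiulan in UTC: 10:30-16:00, 19:00-19:30 (subtract 1h to convert from UTC+1).
Freya in UTC: 11:00-20:30, 21:30-22:00 (add 7h to convert from UTC-7).
Hiro in UTC: 09:00-15:30 (add 3h to convert from UTC-3).
Divya in UTC: 10:00-15:30, 17:30-20:30 (add 8h to convert from UTC-8).
Xiulan: not fully free for 10:00-11:00. Freya: not fully free for 10:00-11:00. Hiro: free for 10:00-11:00. Divya: free for 10:00-11:00.

Freya, Xiulan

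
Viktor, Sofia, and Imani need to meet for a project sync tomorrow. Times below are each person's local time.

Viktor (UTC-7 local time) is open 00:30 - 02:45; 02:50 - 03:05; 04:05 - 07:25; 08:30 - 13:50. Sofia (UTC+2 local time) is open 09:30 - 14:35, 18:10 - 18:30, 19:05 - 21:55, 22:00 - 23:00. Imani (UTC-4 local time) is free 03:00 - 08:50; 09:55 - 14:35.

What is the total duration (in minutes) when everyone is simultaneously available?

350

Viktor in UTC: 07:30-09:45, 09:50-10:05, 11:05-14:25, 15:30-20:50 (add 7h to convert from UTC-7).
Sofia in UTC: 07:30-12:35, 16:10-16:30, 17:05-19:55, 20:00-21:00 (subtract 2h to convert from UTC+2).
Imani in UTC: 07:00-12:50, 13:55-18:35 (add 4h to convert from UTC-4).
Viktor ∩ Sofia: 07:30-09:45, 09:50-10:05, 11:05-12:35, 16:10-16:30, 17:05-19:55, 20:00-20:50.
Viktor ∩ Sofia ∩ Imani: 07:30-09:45, 09:50-10:05, 11:05-12:35, 16:10-16:30, 17:05-18:35.
Summing the common windows: 135 + 15 + 90 + 20 + 90 = 350 minutes.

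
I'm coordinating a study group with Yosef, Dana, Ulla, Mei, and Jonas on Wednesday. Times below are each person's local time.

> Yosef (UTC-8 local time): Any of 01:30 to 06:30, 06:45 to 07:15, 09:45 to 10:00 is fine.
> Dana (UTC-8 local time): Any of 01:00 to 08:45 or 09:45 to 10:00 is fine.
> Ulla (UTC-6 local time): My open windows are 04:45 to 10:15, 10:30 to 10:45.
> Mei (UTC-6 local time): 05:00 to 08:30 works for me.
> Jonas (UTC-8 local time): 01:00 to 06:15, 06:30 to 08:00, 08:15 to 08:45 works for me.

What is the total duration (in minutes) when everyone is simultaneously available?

195

Yosef in UTC: 09:30-14:30, 14:45-15:15, 17:45-18:00 (add 8h to convert from UTC-8).
Dana in UTC: 09:00-16:45, 17:45-18:00 (add 8h to convert from UTC-8).
Ulla in UTC: 10:45-16:15, 16:30-16:45 (add 6h to convert from UTC-6).
Mei in UTC: 11:00-14:30 (add 6h to convert from UTC-6).
Jonas in UTC: 09:00-14:15, 14:30-16:00, 16:15-16:45 (add 8h to convert from UTC-8).
Yosef ∩ Dana: 09:30-14:30, 14:45-15:15, 17:45-18:00.
Yosef ∩ Dana ∩ Ulla: 10:45-14:30, 14:45-15:15.
Yosef ∩ Dana ∩ Ulla ∩ Mei: 11:00-14:30.
Yosef ∩ Dana ∩ Ulla ∩ Mei ∩ Jonas: 11:00-14:15.
So the common availability across everyone is 11:00-14:15.
That's a single block of 195 minutes.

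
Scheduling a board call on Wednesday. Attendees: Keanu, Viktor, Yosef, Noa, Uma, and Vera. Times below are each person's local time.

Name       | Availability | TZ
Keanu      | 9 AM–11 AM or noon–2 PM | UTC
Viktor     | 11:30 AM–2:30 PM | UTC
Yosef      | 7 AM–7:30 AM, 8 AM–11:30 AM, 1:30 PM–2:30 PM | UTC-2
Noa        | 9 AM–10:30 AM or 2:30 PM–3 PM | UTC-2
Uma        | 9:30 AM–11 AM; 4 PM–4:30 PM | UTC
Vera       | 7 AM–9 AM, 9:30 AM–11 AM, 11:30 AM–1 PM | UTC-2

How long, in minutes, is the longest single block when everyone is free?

0

Keanu in UTC: 09:00-11:00, 12:00-14:00.
Viktor in UTC: 11:30-14:30.
Yosef in UTC: 09:00-09:30, 10:00-13:30, 15:30-16:30 (add 2h to convert from UTC-2).
Noa in UTC: 11:00-12:30, 16:30-17:00 (add 2h to convert from UTC-2).
Uma in UTC: 09:30-11:00, 16:00-16:30.
Vera in UTC: 09:00-11:00, 11:30-13:00, 13:30-15:00 (add 2h to convert from UTC-2).
Keanu ∩ Viktor: 12:00-14:00.
Keanu ∩ Viktor ∩ Yosef: 12:00-13:30.
Keanu ∩ Viktor ∩ Yosef ∩ Noa: 12:00-12:30.
Keanu ∩ Viktor ∩ Yosef ∩ Noa ∩ Uma: ∅.
Keanu ∩ Viktor ∩ Yosef ∩ Noa ∩ Uma ∩ Vera: ∅.
There is no time when everyone is free.
No common window exists, so the longest block is 0 minutes.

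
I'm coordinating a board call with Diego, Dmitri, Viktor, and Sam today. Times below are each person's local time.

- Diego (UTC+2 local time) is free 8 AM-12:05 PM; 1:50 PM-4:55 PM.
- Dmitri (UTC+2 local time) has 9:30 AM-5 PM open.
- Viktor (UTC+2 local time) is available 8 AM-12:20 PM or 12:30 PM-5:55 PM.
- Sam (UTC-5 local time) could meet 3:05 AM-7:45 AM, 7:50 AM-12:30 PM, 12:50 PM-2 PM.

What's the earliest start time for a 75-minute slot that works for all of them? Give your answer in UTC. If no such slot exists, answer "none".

08:05

Diego in UTC: 06:00-10:05, 11:50-14:55 (subtract 2h to convert from UTC+2).
Dmitri in UTC: 07:30-15:00 (subtract 2h to convert from UTC+2).
Viktor in UTC: 06:00-10:20, 10:30-15:55 (subtract 2h to convert from UTC+2).
Sam in UTC: 08:05-12:45, 12:50-17:30, 17:50-19:00 (add 5h to convert from UTC-5).
Diego ∩ Dmitri: 07:30-10:05, 11:50-14:55.
Diego ∩ Dmitri ∩ Viktor: 07:30-10:05, 11:50-14:55.
Diego ∩ Dmitri ∩ Viktor ∩ Sam: 08:05-10:05, 11:50-12:45, 12:50-14:55.
The first common window of at least 75 minutes is 08:05-10:05, so the earliest start is 08:05.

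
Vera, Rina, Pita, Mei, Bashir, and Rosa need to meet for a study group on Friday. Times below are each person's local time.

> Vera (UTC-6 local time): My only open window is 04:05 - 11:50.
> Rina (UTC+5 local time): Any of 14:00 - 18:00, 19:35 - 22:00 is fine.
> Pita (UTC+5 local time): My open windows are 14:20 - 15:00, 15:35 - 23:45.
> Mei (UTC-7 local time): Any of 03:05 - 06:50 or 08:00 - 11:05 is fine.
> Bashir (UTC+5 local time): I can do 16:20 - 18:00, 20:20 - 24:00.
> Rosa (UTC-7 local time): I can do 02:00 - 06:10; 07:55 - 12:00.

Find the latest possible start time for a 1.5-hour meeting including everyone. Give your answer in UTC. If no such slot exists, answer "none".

15:30

Vera in UTC: 10:05-17:50 (add 6h to convert from UTC-6).
Rina in UTC: 09:00-13:00, 14:35-17:00 (subtract 5h to convert from UTC+5).
Pita in UTC: 09:20-10:00, 10:35-18:45 (subtract 5h to convert from UTC+5).
Mei in UTC: 10:05-13:50, 15:00-18:05 (add 7h to convert from UTC-7).
Bashir in UTC: 11:20-13:00, 15:20-19:00 (subtract 5h to convert from UTC+5).
Rosa in UTC: 09:00-13:10, 14:55-19:00 (add 7h to convert from UTC-7).
Vera ∩ Rina: 10:05-13:00, 14:35-17:00.
Vera ∩ Rina ∩ Pita: 10:35-13:00, 14:35-17:00.
Vera ∩ Rina ∩ Pita ∩ Mei: 10:35-13:00, 15:00-17:00.
Vera ∩ Rina ∩ Pita ∩ Mei ∩ Bashir: 11:20-13:00, 15:20-17:00.
Vera ∩ Rina ∩ Pita ∩ Mei ∩ Bashir ∩ Rosa: 11:20-13:00, 15:20-17:00.
The last common window of at least 90 minutes is 15:20-17:00; a 90-minute meeting can start as late as 15:30 and still end by 17:00.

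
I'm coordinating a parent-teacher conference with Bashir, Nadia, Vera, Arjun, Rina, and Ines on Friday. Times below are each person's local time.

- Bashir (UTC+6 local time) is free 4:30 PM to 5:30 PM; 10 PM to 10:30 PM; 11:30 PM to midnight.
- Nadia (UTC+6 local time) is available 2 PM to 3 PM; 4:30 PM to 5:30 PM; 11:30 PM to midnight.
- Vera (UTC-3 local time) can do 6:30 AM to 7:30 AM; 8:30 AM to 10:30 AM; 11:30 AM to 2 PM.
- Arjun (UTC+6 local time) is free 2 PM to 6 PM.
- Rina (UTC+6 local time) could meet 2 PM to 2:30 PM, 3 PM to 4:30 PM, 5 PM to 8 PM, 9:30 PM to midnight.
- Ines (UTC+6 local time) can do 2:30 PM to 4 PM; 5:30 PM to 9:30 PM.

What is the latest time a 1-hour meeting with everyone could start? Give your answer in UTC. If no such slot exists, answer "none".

Bashir in UTC: 10:30-11:30, 16:00-16:30, 17:30-18:00 (subtract 6h to convert from UTC+6).
Nadia in UTC: 08:00-09:00, 10:30-11:30, 17:30-18:00 (subtract 6h to convert from UTC+6).
Vera in UTC: 09:30-10:30, 11:30-13:30, 14:30-17:00 (add 3h to convert from UTC-3).
Arjun in UTC: 08:00-12:00 (subtract 6h to convert from UTC+6).
Rina in UTC: 08:00-08:30, 09:00-10:30, 11:00-14:00, 15:30-18:00 (subtract 6h to convert from UTC+6).
Ines in UTC: 08:30-10:00, 11:30-15:30 (subtract 6h to convert from UTC+6).
Bashir ∩ Nadia: 10:30-11:30, 17:30-18:00.
Bashir ∩ Nadia ∩ Vera: ∅.
Bashir ∩ Nadia ∩ Vera ∩ Arjun: ∅.
Bashir ∩ Nadia ∩ Vera ∩ Arjun ∩ Rina: ∅.
Bashir ∩ Nadia ∩ Vera ∩ Arjun ∩ Rina ∩ Ines: ∅.
There is no time when everyone is free.
No common window is at least 60 minutes long.

none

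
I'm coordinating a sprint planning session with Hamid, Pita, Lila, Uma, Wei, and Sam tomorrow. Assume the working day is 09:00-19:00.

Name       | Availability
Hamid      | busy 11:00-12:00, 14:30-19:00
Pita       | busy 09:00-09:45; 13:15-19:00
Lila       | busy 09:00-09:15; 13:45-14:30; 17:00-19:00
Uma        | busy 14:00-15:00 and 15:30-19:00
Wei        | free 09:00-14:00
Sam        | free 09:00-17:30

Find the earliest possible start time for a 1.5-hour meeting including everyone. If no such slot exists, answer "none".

none

Hamid free: 09:00-11:00, 12:00-14:30 (invert busy blocks within the working day).
Pita free: 09:45-13:15 (invert busy blocks within the working day).
Lila free: 09:15-13:45, 14:30-17:00 (invert busy blocks within the working day).
Uma free: 09:00-14:00, 15:00-15:30 (invert busy blocks within the working day).
Wei free: 09:00-14:00.
Sam free: 09:00-17:30.
Hamid ∩ Pita: 09:45-11:00, 12:00-13:15.
Hamid ∩ Pita ∩ Lila: 09:45-11:00, 12:00-13:15.
Hamid ∩ Pita ∩ Lila ∩ Uma: 09:45-11:00, 12:00-13:15.
Hamid ∩ Pita ∩ Lila ∩ Uma ∩ Wei: 09:45-11:00, 12:00-13:15.
Hamid ∩ Pita ∩ Lila ∩ Uma ∩ Wei ∩ Sam: 09:45-11:00, 12:00-13:15.
No common window is at least 90 minutes long.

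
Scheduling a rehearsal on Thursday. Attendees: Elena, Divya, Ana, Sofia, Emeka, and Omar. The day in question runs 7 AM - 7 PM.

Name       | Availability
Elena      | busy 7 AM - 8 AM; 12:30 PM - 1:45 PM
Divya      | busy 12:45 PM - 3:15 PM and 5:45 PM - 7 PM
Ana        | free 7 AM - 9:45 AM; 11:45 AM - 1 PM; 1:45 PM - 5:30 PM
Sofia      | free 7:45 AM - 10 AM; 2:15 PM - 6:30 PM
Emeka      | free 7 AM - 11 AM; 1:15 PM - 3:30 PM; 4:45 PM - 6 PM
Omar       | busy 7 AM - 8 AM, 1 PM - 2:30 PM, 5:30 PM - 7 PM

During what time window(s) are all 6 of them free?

08:00-09:45, 15:15-15:30, 16:45-17:30

Elena free: 08:00-12:30, 13:45-19:00 (invert busy blocks within the working day).
Divya free: 07:00-12:45, 15:15-17:45 (invert busy blocks within the working day).
Ana free: 07:00-09:45, 11:45-13:00, 13:45-17:30.
Sofia free: 07:45-10:00, 14:15-18:30.
Emeka free: 07:00-11:00, 13:15-15:30, 16:45-18:00.
Omar free: 08:00-13:00, 14:30-17:30 (invert busy blocks within the working day).
Elena ∩ Divya: 08:00-12:30, 15:15-17:45.
Elena ∩ Divya ∩ Ana: 08:00-09:45, 11:45-12:30, 15:15-17:30.
Elena ∩ Divya ∩ Ana ∩ Sofia: 08:00-09:45, 15:15-17:30.
Elena ∩ Divya ∩ Ana ∩ Sofia ∩ Emeka: 08:00-09:45, 15:15-15:30, 16:45-17:30.
Elena ∩ Divya ∩ Ana ∩ Sofia ∩ Emeka ∩ Omar: 08:00-09:45, 15:15-15:30, 16:45-17:30.
Those are the intersection windows.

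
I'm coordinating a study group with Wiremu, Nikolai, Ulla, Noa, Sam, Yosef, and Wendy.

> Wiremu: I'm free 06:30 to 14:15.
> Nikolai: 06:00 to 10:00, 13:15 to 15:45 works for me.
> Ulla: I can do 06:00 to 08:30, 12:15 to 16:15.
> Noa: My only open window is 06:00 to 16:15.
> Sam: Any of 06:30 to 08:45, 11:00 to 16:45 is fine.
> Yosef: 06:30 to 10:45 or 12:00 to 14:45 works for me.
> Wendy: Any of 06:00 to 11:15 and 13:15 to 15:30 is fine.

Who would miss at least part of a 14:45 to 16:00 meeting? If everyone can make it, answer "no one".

Wiremu: not fully free for 14:45-16:00. Nikolai: not fully free for 14:45-16:00. Ulla: free for 14:45-16:00. Noa: free for 14:45-16:00. Sam: free for 14:45-16:00. Yosef: not fully free for 14:45-16:00. Wendy: not fully free for 14:45-16:00.

Nikolai, Wendy, Wiremu, Yosef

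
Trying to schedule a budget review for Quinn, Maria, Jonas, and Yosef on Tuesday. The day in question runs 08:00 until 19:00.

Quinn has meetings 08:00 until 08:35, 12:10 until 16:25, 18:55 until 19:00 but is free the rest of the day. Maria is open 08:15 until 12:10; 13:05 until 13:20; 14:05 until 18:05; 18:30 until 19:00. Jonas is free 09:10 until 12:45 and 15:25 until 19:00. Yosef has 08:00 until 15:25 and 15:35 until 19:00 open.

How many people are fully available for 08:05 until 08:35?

Quinn free: 08:35-12:10, 16:25-18:55 (invert busy blocks within the working day).
Maria free: 08:15-12:10, 13:05-13:20, 14:05-18:05, 18:30-19:00.
Jonas free: 09:10-12:45, 15:25-19:00.
Yosef free: 08:00-15:25, 15:35-19:00.
Yosef can make the full 08:05-08:35 slot — that's 1.

1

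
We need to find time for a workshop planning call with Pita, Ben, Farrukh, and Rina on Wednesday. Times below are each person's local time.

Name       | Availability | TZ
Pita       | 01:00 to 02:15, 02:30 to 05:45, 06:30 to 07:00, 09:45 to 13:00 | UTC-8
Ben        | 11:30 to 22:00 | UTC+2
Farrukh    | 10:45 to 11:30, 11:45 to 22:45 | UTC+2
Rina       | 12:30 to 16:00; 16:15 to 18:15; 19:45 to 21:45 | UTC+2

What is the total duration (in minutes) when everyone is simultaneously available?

Pita in UTC: 09:00-10:15, 10:30-13:45, 14:30-15:00, 17:45-21:00 (add 8h to convert from UTC-8).
Ben in UTC: 09:30-20:00 (subtract 2h to convert from UTC+2).
Farrukh in UTC: 08:45-09:30, 09:45-20:45 (subtract 2h to convert from UTC+2).
Rina in UTC: 10:30-14:00, 14:15-16:15, 17:45-19:45 (subtract 2h to convert from UTC+2).
Pita ∩ Ben: 09:30-10:15, 10:30-13:45, 14:30-15:00, 17:45-20:00.
Pita ∩ Ben ∩ Farrukh: 09:45-10:15, 10:30-13:45, 14:30-15:00, 17:45-20:00.
Pita ∩ Ben ∩ Farrukh ∩ Rina: 10:30-13:45, 14:30-15:00, 17:45-19:45.
Summing the common windows: 195 + 30 + 120 = 345 minutes.

345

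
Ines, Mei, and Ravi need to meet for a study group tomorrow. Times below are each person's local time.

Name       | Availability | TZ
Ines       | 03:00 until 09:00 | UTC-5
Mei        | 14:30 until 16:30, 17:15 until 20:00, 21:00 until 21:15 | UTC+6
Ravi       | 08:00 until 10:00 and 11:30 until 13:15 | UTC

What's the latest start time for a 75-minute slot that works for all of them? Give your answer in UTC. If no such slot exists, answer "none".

Ines in UTC: 08:00-14:00 (add 5h to convert from UTC-5).
Mei in UTC: 08:30-10:30, 11:15-14:00, 15:00-15:15 (subtract 6h to convert from UTC+6).
Ravi in UTC: 08:00-10:00, 11:30-13:15.
Ines ∩ Mei: 08:30-10:30, 11:15-14:00.
Ines ∩ Mei ∩ Ravi: 08:30-10:00, 11:30-13:15.
The last common window of at least 75 minutes is 11:30-13:15; a 75-minute meeting can start as late as 12:00 and still end by 13:15.

12:00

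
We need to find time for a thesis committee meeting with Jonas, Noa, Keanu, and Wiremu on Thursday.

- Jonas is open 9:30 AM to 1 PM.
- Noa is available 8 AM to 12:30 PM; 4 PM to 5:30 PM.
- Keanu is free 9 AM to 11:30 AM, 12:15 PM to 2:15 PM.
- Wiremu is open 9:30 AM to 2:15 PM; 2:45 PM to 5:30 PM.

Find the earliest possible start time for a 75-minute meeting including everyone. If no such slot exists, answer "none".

Jonas ∩ Noa: 09:30-12:30.
Jonas ∩ Noa ∩ Keanu: 09:30-11:30, 12:15-12:30.
Jonas ∩ Noa ∩ Keanu ∩ Wiremu: 09:30-11:30, 12:15-12:30.
The first common window of at least 75 minutes is 09:30-11:30, so the earliest start is 09:30.

09:30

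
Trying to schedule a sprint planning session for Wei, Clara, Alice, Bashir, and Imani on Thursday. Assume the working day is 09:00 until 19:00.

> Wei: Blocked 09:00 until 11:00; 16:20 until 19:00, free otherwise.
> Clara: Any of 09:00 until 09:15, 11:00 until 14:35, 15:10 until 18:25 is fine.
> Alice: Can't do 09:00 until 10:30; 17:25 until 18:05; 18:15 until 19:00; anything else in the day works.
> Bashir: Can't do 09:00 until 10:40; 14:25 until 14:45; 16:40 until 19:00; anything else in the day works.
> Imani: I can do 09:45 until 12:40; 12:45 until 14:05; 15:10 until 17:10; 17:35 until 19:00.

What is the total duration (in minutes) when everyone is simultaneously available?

Wei free: 11:00-16:20 (invert busy blocks within the working day).
Clara free: 09:00-09:15, 11:00-14:35, 15:10-18:25.
Alice free: 10:30-17:25, 18:05-18:15 (invert busy blocks within the working day).
Bashir free: 10:40-14:25, 14:45-16:40 (invert busy blocks within the working day).
Imani free: 09:45-12:40, 12:45-14:05, 15:10-17:10, 17:35-19:00.
Wei ∩ Clara: 11:00-14:35, 15:10-16:20.
Wei ∩ Clara ∩ Alice: 11:00-14:35, 15:10-16:20.
Wei ∩ Clara ∩ Alice ∩ Bashir: 11:00-14:25, 15:10-16:20.
Wei ∩ Clara ∩ Alice ∩ Bashir ∩ Imani: 11:00-12:40, 12:45-14:05, 15:10-16:20.
So the common availability across everyone is 11:00-12:40, 12:45-14:05, 15:10-16:20.
Summing the common windows: 100 + 80 + 70 = 250 minutes.

250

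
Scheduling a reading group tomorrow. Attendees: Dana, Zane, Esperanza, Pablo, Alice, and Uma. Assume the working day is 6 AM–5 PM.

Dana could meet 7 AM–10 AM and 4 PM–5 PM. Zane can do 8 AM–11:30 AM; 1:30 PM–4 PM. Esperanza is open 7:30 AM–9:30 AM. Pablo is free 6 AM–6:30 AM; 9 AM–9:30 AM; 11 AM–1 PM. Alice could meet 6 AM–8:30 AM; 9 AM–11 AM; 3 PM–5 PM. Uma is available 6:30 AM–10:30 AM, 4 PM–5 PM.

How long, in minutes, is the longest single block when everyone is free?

30

Dana ∩ Zane: 08:00-10:00.
Dana ∩ Zane ∩ Esperanza: 08:00-09:30.
Dana ∩ Zane ∩ Esperanza ∩ Pablo: 09:00-09:30.
Dana ∩ Zane ∩ Esperanza ∩ Pablo ∩ Alice: 09:00-09:30.
Dana ∩ Zane ∩ Esperanza ∩ Pablo ∩ Alice ∩ Uma: 09:00-09:30.
The longest is 09:00-09:30 at 30 minutes.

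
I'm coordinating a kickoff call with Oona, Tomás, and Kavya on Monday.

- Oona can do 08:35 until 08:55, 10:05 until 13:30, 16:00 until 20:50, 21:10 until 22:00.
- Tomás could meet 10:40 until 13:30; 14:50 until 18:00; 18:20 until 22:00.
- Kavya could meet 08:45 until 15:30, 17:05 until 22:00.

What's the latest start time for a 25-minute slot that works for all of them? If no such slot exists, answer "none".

Oona ∩ Tomás: 10:40-13:30, 16:00-18:00, 18:20-20:50, 21:10-22:00.
Oona ∩ Tomás ∩ Kavya: 10:40-13:30, 17:05-18:00, 18:20-20:50, 21:10-22:00.
So the common availability across everyone is 10:40-13:30, 17:05-18:00, 18:20-20:50, 21:10-22:00.
The last common window of at least 25 minutes is 21:10-22:00; a 25-minute meeting can start as late as 21:35 and still end by 22:00.

21:35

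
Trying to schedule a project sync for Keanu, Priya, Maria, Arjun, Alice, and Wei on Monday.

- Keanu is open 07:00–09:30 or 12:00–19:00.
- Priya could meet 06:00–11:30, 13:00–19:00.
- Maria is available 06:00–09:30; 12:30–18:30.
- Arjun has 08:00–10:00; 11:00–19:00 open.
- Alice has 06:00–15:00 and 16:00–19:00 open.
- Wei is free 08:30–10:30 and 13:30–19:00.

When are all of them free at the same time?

08:30-09:30, 13:30-15:00, 16:00-18:30

Keanu ∩ Priya: 07:00-09:30, 13:00-19:00.
Keanu ∩ Priya ∩ Maria: 07:00-09:30, 13:00-18:30.
Keanu ∩ Priya ∩ Maria ∩ Arjun: 08:00-09:30, 13:00-18:30.
Keanu ∩ Priya ∩ Maria ∩ Arjun ∩ Alice: 08:00-09:30, 13:00-15:00, 16:00-18:30.
Keanu ∩ Priya ∩ Maria ∩ Arjun ∩ Alice ∩ Wei: 08:30-09:30, 13:30-15:00, 16:00-18:30.
So the common availability across everyone is 08:30-09:30, 13:30-15:00, 16:00-18:30.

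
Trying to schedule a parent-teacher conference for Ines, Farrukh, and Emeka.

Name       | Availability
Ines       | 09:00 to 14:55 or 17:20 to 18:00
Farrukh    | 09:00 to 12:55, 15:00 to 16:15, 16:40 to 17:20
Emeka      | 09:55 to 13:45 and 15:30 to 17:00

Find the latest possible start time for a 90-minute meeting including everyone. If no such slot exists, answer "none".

Ines ∩ Farrukh: 09:00-12:55.
Ines ∩ Farrukh ∩ Emeka: 09:55-12:55.
The last common window of at least 90 minutes is 09:55-12:55; a 90-minute meeting can start as late as 11:25 and still end by 12:55.

11:25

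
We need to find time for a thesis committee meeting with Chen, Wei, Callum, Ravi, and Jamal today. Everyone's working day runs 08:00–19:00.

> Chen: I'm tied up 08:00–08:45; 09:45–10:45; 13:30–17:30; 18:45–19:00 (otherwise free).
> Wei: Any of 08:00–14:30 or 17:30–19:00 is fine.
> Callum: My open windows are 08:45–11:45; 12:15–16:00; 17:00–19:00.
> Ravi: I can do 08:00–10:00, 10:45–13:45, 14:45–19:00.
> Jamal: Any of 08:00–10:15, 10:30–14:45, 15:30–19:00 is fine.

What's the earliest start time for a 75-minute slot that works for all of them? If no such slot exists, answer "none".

12:15

Chen free: 08:45-09:45, 10:45-13:30, 17:30-18:45 (invert busy blocks within the working day).
Wei free: 08:00-14:30, 17:30-19:00.
Callum free: 08:45-11:45, 12:15-16:00, 17:00-19:00.
Ravi free: 08:00-10:00, 10:45-13:45, 14:45-19:00.
Jamal free: 08:00-10:15, 10:30-14:45, 15:30-19:00.
Chen ∩ Wei: 08:45-09:45, 10:45-13:30, 17:30-18:45.
Chen ∩ Wei ∩ Callum: 08:45-09:45, 10:45-11:45, 12:15-13:30, 17:30-18:45.
Chen ∩ Wei ∩ Callum ∩ Ravi: 08:45-09:45, 10:45-11:45, 12:15-13:30, 17:30-18:45.
Chen ∩ Wei ∩ Callum ∩ Ravi ∩ Jamal: 08:45-09:45, 10:45-11:45, 12:15-13:30, 17:30-18:45.
So the common availability across everyone is 08:45-09:45, 10:45-11:45, 12:15-13:30, 17:30-18:45.
The first common window of at least 75 minutes is 12:15-13:30, so the earliest start is 12:15.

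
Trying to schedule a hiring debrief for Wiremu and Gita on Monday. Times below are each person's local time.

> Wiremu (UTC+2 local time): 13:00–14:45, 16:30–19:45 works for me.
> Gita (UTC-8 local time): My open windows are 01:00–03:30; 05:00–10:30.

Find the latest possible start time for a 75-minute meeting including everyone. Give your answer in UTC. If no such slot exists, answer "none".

Wiremu in UTC: 11:00-12:45, 14:30-17:45 (subtract 2h to convert from UTC+2).
Gita in UTC: 09:00-11:30, 13:00-18:30 (add 8h to convert from UTC-8).
Wiremu ∩ Gita: 11:00-11:30, 14:30-17:45.
The last common window of at least 75 minutes is 14:30-17:45; a 75-minute meeting can start as late as 16:30 and still end by 17:45.

16:30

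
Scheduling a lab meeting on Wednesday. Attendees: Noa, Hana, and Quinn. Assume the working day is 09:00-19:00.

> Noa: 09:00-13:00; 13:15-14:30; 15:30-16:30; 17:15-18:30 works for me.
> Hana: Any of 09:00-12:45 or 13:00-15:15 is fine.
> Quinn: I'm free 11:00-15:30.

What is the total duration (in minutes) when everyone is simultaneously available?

180

Noa ∩ Hana: 09:00-12:45, 13:15-14:30.
Noa ∩ Hana ∩ Quinn: 11:00-12:45, 13:15-14:30.
Summing the common windows: 105 + 75 = 180 minutes.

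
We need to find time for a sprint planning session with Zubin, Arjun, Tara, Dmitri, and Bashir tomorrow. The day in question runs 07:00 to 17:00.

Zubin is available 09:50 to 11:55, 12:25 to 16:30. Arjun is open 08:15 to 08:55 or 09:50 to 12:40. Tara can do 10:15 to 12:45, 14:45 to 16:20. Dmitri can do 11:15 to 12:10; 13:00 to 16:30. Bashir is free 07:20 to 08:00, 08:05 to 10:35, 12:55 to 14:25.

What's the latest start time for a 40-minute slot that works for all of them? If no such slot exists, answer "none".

Zubin ∩ Arjun: 09:50-11:55, 12:25-12:40.
Zubin ∩ Arjun ∩ Tara: 10:15-11:55, 12:25-12:40.
Zubin ∩ Arjun ∩ Tara ∩ Dmitri: 11:15-11:55.
Zubin ∩ Arjun ∩ Tara ∩ Dmitri ∩ Bashir: ∅.
There is no time when everyone is free.
No common window is at least 40 minutes long.

none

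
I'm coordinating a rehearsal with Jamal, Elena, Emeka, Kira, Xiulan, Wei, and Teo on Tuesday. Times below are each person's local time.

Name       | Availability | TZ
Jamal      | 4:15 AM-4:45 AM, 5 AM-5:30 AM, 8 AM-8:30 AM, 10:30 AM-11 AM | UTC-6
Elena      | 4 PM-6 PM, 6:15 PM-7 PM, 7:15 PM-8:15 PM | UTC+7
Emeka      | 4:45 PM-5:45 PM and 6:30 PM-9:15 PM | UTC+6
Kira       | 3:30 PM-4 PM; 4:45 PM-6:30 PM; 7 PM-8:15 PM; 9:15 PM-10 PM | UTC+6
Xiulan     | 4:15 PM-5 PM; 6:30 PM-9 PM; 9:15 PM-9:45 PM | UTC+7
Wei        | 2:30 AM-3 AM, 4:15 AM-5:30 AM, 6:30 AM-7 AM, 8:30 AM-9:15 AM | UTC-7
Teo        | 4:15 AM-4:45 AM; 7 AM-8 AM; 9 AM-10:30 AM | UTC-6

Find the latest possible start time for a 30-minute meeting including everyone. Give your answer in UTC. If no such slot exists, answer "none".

Jamal in UTC: 10:15-10:45, 11:00-11:30, 14:00-14:30, 16:30-17:00 (add 6h to convert from UTC-6).
Elena in UTC: 09:00-11:00, 11:15-12:00, 12:15-13:15 (subtract 7h to convert from UTC+7).
Emeka in UTC: 10:45-11:45, 12:30-15:15 (subtract 6h to convert from UTC+6).
Kira in UTC: 09:30-10:00, 10:45-12:30, 13:00-14:15, 15:15-16:00 (subtract 6h to convert from UTC+6).
Xiulan in UTC: 09:15-10:00, 11:30-14:00, 14:15-14:45 (subtract 7h to convert from UTC+7).
Wei in UTC: 09:30-10:00, 11:15-12:30, 13:30-14:00, 15:30-16:15 (add 7h to convert from UTC-7).
Teo in UTC: 10:15-10:45, 13:00-14:00, 15:00-16:30 (add 6h to convert from UTC-6).
Jamal ∩ Elena: 10:15-10:45, 11:15-11:30.
Jamal ∩ Elena ∩ Emeka: 11:15-11:30.
Jamal ∩ Elena ∩ Emeka ∩ Kira: 11:15-11:30.
Jamal ∩ Elena ∩ Emeka ∩ Kira ∩ Xiulan: ∅.
Jamal ∩ Elena ∩ Emeka ∩ Kira ∩ Xiulan ∩ Wei: ∅.
Jamal ∩ Elena ∩ Emeka ∩ Kira ∩ Xiulan ∩ Wei ∩ Teo: ∅.
There is no time when everyone is free.
No common window is at least 30 minutes long.

none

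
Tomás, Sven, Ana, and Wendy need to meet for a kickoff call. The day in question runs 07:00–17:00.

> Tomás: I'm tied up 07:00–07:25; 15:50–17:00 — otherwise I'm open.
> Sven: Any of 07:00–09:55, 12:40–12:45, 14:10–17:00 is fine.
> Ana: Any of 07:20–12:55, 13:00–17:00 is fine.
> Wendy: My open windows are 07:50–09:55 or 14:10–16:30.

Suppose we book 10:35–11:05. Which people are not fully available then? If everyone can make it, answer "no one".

Sven, Wendy

Tomás free: 07:25-15:50 (invert busy blocks within the working day).
Sven free: 07:00-09:55, 12:40-12:45, 14:10-17:00.
Ana free: 07:20-12:55, 13:00-17:00.
Wendy free: 07:50-09:55, 14:10-16:30.
Tomás: free for 10:35-11:05. Sven: not fully free for 10:35-11:05. Ana: free for 10:35-11:05. Wendy: not fully free for 10:35-11:05.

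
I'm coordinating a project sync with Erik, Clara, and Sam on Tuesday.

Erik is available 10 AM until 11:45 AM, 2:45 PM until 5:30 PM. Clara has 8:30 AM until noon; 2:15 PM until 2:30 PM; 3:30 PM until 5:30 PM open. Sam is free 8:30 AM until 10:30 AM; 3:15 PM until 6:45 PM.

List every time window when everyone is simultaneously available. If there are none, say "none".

Erik ∩ Clara: 10:00-11:45, 15:30-17:30.
Erik ∩ Clara ∩ Sam: 10:00-10:30, 15:30-17:30.

10:00-10:30, 15:30-17:30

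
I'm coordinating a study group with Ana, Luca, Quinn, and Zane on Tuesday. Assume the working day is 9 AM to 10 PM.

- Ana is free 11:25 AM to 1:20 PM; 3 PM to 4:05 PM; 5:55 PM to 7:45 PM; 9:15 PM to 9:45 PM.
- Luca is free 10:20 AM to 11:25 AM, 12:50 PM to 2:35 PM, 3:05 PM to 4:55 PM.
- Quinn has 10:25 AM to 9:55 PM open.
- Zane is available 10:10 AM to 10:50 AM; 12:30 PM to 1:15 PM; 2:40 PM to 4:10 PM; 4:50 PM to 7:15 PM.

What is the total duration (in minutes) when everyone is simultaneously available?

85

Ana ∩ Luca: 12:50-13:20, 15:05-16:05.
Ana ∩ Luca ∩ Quinn: 12:50-13:20, 15:05-16:05.
Ana ∩ Luca ∩ Quinn ∩ Zane: 12:50-13:15, 15:05-16:05.
Summing the common windows: 25 + 60 = 85 minutes.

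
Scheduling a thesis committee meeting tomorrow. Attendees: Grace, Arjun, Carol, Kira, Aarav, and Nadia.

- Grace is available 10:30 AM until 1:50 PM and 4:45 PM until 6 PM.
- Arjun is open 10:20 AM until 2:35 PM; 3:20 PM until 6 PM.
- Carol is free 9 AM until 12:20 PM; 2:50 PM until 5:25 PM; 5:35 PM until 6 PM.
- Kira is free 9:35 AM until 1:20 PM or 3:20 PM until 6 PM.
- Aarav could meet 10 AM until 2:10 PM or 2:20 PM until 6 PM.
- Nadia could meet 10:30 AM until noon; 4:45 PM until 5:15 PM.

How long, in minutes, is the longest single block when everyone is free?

Grace ∩ Arjun: 10:30-13:50, 16:45-18:00.
Grace ∩ Arjun ∩ Carol: 10:30-12:20, 16:45-17:25, 17:35-18:00.
Grace ∩ Arjun ∩ Carol ∩ Kira: 10:30-12:20, 16:45-17:25, 17:35-18:00.
Grace ∩ Arjun ∩ Carol ∩ Kira ∩ Aarav: 10:30-12:20, 16:45-17:25, 17:35-18:00.
Grace ∩ Arjun ∩ Carol ∩ Kira ∩ Aarav ∩ Nadia: 10:30-12:00, 16:45-17:15.
The longest is 10:30-12:00 at 90 minutes.

90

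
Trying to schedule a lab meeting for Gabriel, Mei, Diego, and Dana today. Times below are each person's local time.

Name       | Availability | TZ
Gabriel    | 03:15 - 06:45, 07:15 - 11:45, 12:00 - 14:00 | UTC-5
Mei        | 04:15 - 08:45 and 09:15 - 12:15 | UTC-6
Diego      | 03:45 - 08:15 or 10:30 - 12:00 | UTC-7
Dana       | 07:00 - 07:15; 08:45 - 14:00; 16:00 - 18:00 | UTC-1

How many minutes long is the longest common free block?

Gabriel in UTC: 08:15-11:45, 12:15-16:45, 17:00-19:00 (add 5h to convert from UTC-5).
Mei in UTC: 10:15-14:45, 15:15-18:15 (add 6h to convert from UTC-6).
Diego in UTC: 10:45-15:15, 17:30-19:00 (add 7h to convert from UTC-7).
Dana in UTC: 08:00-08:15, 09:45-15:00, 17:00-19:00 (add 1h to convert from UTC-1).
Gabriel ∩ Mei: 10:15-11:45, 12:15-14:45, 15:15-16:45, 17:00-18:15.
Gabriel ∩ Mei ∩ Diego: 10:45-11:45, 12:15-14:45, 17:30-18:15.
Gabriel ∩ Mei ∩ Diego ∩ Dana: 10:45-11:45, 12:15-14:45, 17:30-18:15.
So the common availability across everyone is 10:45-11:45, 12:15-14:45, 17:30-18:15.
The longest is 12:15-14:45 at 150 minutes.

150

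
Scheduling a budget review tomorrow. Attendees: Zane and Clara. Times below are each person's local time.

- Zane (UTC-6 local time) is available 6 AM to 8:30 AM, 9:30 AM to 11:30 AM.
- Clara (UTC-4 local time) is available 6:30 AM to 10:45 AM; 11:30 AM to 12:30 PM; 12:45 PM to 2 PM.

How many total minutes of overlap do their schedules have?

255

Zane in UTC: 12:00-14:30, 15:30-17:30 (add 6h to convert from UTC-6).
Clara in UTC: 10:30-14:45, 15:30-16:30, 16:45-18:00 (add 4h to convert from UTC-4).
Zane ∩ Clara: 12:00-14:30, 15:30-16:30, 16:45-17:30.
Those are the intersection windows.
Summing the common windows: 150 + 60 + 45 = 255 minutes.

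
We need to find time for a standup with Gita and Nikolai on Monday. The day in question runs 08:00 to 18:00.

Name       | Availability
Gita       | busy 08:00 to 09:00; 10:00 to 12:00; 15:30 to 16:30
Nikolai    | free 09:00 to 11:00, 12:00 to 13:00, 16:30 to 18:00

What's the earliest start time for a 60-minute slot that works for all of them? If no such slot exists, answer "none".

09:00

Gita free: 09:00-10:00, 12:00-15:30, 16:30-18:00 (invert busy blocks within the working day).
Nikolai free: 09:00-11:00, 12:00-13:00, 16:30-18:00.
Gita ∩ Nikolai: 09:00-10:00, 12:00-13:00, 16:30-18:00.
The first common window of at least 60 minutes is 09:00-10:00, so the earliest start is 09:00.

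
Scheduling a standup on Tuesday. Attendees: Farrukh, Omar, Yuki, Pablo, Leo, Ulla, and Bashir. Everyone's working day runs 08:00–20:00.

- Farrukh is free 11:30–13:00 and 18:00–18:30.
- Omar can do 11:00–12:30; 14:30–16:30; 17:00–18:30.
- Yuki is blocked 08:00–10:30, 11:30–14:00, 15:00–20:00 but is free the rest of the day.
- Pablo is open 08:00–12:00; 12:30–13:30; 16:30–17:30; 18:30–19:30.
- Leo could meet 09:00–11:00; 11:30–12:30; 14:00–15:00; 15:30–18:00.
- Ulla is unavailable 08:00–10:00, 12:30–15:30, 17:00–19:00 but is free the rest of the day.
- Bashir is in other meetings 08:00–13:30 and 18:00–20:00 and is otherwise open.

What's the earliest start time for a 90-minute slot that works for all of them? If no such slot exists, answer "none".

none

Farrukh free: 11:30-13:00, 18:00-18:30.
Omar free: 11:00-12:30, 14:30-16:30, 17:00-18:30.
Yuki free: 10:30-11:30, 14:00-15:00 (invert busy blocks within the working day).
Pablo free: 08:00-12:00, 12:30-13:30, 16:30-17:30, 18:30-19:30.
Leo free: 09:00-11:00, 11:30-12:30, 14:00-15:00, 15:30-18:00.
Ulla free: 10:00-12:30, 15:30-17:00, 19:00-20:00 (invert busy blocks within the working day).
Bashir free: 13:30-18:00 (invert busy blocks within the working day).
Farrukh ∩ Omar: 11:30-12:30, 18:00-18:30.
Farrukh ∩ Omar ∩ Yuki: ∅.
Farrukh ∩ Omar ∩ Yuki ∩ Pablo: ∅.
Farrukh ∩ Omar ∩ Yuki ∩ Pablo ∩ Leo: ∅.
Farrukh ∩ Omar ∩ Yuki ∩ Pablo ∩ Leo ∩ Ulla: ∅.
Farrukh ∩ Omar ∩ Yuki ∩ Pablo ∩ Leo ∩ Ulla ∩ Bashir: ∅.
There is no time when everyone is free.
No common window is at least 90 minutes long.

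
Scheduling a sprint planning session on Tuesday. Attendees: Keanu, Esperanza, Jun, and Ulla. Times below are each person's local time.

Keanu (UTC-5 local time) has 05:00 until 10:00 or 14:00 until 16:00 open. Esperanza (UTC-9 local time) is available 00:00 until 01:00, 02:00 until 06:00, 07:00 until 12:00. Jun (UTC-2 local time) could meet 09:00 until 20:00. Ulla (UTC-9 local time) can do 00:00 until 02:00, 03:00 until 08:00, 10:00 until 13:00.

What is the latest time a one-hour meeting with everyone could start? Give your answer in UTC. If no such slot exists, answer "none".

Keanu in UTC: 10:00-15:00, 19:00-21:00 (add 5h to convert from UTC-5).
Esperanza in UTC: 09:00-10:00, 11:00-15:00, 16:00-21:00 (add 9h to convert from UTC-9).
Jun in UTC: 11:00-22:00 (add 2h to convert from UTC-2).
Ulla in UTC: 09:00-11:00, 12:00-17:00, 19:00-22:00 (add 9h to convert from UTC-9).
Keanu ∩ Esperanza: 11:00-15:00, 19:00-21:00.
Keanu ∩ Esperanza ∩ Jun: 11:00-15:00, 19:00-21:00.
Keanu ∩ Esperanza ∩ Jun ∩ Ulla: 12:00-15:00, 19:00-21:00.
The last common window of at least 60 minutes is 19:00-21:00; a 60-minute meeting can start as late as 20:00 and still end by 21:00.

20:00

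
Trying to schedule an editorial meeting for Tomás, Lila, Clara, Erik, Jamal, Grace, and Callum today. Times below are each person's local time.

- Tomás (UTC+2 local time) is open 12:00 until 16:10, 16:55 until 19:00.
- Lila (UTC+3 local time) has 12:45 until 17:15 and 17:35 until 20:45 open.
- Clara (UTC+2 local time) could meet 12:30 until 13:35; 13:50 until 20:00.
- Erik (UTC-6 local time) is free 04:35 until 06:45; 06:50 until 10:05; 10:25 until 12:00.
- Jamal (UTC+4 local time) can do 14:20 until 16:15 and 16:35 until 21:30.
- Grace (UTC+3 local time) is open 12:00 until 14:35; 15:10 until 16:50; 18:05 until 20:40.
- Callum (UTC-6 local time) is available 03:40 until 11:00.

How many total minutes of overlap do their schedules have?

Tomás in UTC: 10:00-14:10, 14:55-17:00 (subtract 2h to convert from UTC+2).
Lila in UTC: 09:45-14:15, 14:35-17:45 (subtract 3h to convert from UTC+3).
Clara in UTC: 10:30-11:35, 11:50-18:00 (subtract 2h to convert from UTC+2).
Erik in UTC: 10:35-12:45, 12:50-16:05, 16:25-18:00 (add 6h to convert from UTC-6).
Jamal in UTC: 10:20-12:15, 12:35-17:30 (subtract 4h to convert from UTC+4).
Grace in UTC: 09:00-11:35, 12:10-13:50, 15:05-17:40 (subtract 3h to convert from UTC+3).
Callum in UTC: 09:40-17:00 (add 6h to convert from UTC-6).
Tomás ∩ Lila: 10:00-14:10, 14:55-17:00.
Tomás ∩ Lila ∩ Clara: 10:30-11:35, 11:50-14:10, 14:55-17:00.
Tomás ∩ Lila ∩ Clara ∩ Erik: 10:35-11:35, 11:50-12:45, 12:50-14:10, 14:55-16:05, 16:25-17:00.
Tomás ∩ Lila ∩ Clara ∩ Erik ∩ Jamal: 10:35-11:35, 11:50-12:15, 12:35-12:45, 12:50-14:10, 14:55-16:05, 16:25-17:00.
Tomás ∩ Lila ∩ Clara ∩ Erik ∩ Jamal ∩ Grace: 10:35-11:35, 12:10-12:15, 12:35-12:45, 12:50-13:50, 15:05-16:05, 16:25-17:00.
Tomás ∩ Lila ∩ Clara ∩ Erik ∩ Jamal ∩ Grace ∩ Callum: 10:35-11:35, 12:10-12:15, 12:35-12:45, 12:50-13:50, 15:05-16:05, 16:25-17:00.
Summing the common windows: 60 + 5 + 10 + 60 + 60 + 35 = 230 minutes.

230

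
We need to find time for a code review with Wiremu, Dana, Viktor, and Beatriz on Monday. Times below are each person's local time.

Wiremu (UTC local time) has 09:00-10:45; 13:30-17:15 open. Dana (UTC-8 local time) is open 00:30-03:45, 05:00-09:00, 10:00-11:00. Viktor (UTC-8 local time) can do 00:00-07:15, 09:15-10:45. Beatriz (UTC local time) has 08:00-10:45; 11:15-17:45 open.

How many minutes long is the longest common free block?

Wiremu in UTC: 09:00-10:45, 13:30-17:15.
Dana in UTC: 08:30-11:45, 13:00-17:00, 18:00-19:00 (add 8h to convert from UTC-8).
Viktor in UTC: 08:00-15:15, 17:15-18:45 (add 8h to convert from UTC-8).
Beatriz in UTC: 08:00-10:45, 11:15-17:45.
Wiremu ∩ Dana: 09:00-10:45, 13:30-17:00.
Wiremu ∩ Dana ∩ Viktor: 09:00-10:45, 13:30-15:15.
Wiremu ∩ Dana ∩ Viktor ∩ Beatriz: 09:00-10:45, 13:30-15:15.
Those are the intersection windows.
The longest is 09:00-10:45 at 105 minutes.

105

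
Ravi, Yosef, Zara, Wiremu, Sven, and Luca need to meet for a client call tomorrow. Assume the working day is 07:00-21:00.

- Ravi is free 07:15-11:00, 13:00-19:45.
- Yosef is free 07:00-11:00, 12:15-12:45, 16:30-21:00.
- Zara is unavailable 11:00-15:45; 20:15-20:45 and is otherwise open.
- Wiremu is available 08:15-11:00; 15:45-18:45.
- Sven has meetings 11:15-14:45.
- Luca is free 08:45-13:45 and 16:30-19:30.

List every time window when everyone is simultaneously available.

Ravi free: 07:15-11:00, 13:00-19:45.
Yosef free: 07:00-11:00, 12:15-12:45, 16:30-21:00.
Zara free: 07:00-11:00, 15:45-20:15, 20:45-21:00 (invert busy blocks within the working day).
Wiremu free: 08:15-11:00, 15:45-18:45.
Sven free: 07:00-11:15, 14:45-21:00 (invert busy blocks within the working day).
Luca free: 08:45-13:45, 16:30-19:30.
Ravi ∩ Yosef: 07:15-11:00, 16:30-19:45.
Ravi ∩ Yosef ∩ Zara: 07:15-11:00, 16:30-19:45.
Ravi ∩ Yosef ∩ Zara ∩ Wiremu: 08:15-11:00, 16:30-18:45.
Ravi ∩ Yosef ∩ Zara ∩ Wiremu ∩ Sven: 08:15-11:00, 16:30-18:45.
Ravi ∩ Yosef ∩ Zara ∩ Wiremu ∩ Sven ∩ Luca: 08:45-11:00, 16:30-18:45.
Those are the intersection windows.

08:45-11:00, 16:30-18:45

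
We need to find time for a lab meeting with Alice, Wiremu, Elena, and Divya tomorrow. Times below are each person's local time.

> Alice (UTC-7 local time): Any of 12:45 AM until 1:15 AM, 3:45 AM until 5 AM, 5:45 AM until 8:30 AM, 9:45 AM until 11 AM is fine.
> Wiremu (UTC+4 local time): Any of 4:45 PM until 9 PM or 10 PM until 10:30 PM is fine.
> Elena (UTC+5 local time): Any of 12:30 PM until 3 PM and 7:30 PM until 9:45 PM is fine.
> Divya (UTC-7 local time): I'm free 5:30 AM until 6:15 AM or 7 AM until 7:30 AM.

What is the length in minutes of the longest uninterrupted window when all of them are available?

0

Alice in UTC: 07:45-08:15, 10:45-12:00, 12:45-15:30, 16:45-18:00 (add 7h to convert from UTC-7).
Wiremu in UTC: 12:45-17:00, 18:00-18:30 (subtract 4h to convert from UTC+4).
Elena in UTC: 07:30-10:00, 14:30-16:45 (subtract 5h to convert from UTC+5).
Divya in UTC: 12:30-13:15, 14:00-14:30 (add 7h to convert from UTC-7).
Alice ∩ Wiremu: 12:45-15:30, 16:45-17:00.
Alice ∩ Wiremu ∩ Elena: 14:30-15:30.
Alice ∩ Wiremu ∩ Elena ∩ Divya: ∅.
There is no time when everyone is free.
No common window exists, so the longest block is 0 minutes.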